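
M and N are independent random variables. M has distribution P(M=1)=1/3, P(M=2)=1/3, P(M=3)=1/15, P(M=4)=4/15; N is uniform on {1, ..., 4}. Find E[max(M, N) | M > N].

P(M > N) = 19/60.
Summing max(M,N)·P(x,y) over outcomes with M > N gives 16/15.
E[max(M, N) | M > N] = (16/15) / (19/60) = 64/19.

64/19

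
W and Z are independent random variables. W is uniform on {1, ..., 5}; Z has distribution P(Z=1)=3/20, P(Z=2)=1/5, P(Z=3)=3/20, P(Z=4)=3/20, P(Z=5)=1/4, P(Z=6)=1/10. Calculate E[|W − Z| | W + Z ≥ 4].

17/9

P(W + Z ≥ 4) = 9/10.
Summing |W−Z|·P(x,y) over outcomes with W + Z ≥ 4 gives 17/10.
E[|W − Z| | W + Z ≥ 4] = (17/10) / (9/10) = 17/9.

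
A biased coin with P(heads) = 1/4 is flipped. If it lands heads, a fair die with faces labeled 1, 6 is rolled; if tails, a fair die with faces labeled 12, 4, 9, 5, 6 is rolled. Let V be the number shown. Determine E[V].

E[V | heads] = (1+6)/2 = 7/2.
E[V | tails] = (12+4+9+5+6)/5 = 36/5.
By the law of total expectation,
E[V] = (1/4)·(7/2) + (3/4)·(36/5) = 251/40.

251/40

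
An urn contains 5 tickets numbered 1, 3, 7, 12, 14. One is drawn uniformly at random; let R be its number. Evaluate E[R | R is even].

13

P(R is even) = 2/5.
Σ over the event: 12·1/5 + 14·1/5 = 26/5.
E[R | R is even] = (26/5) / (2/5) = 13.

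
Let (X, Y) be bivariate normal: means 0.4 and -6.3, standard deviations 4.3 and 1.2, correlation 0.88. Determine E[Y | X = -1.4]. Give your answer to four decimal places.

-6.7420

E[Y | X=x] = μ_Y + ρ(σ_Y/σ_X)(x − μ_X) for jointly normal variables.
E[Y | X=-1.4] = -6.3 + (0.88)·(1.2/4.3)·(-1.4 − (0.4)) = -6.3 + (0.24558)·(-1.8) = -6.7420.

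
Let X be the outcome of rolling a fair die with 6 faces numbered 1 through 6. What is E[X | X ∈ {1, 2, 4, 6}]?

P(X ∈ {1, 2, 4, 6}) = 2/3.
Σ over the event: 1·1/6 + 2·1/6 + 4·1/6 + 6·1/6 = 13/6.
E[X | X ∈ {1, 2, 4, 6}] = (13/6) / (2/3) = 13/4.

13/4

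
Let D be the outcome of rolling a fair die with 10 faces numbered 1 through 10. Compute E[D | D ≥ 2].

Given D ≥ 2, D is equally likely to be any of {2, 3, 4, 5, 6, 7, 8, 9, 10}.
E[D | D ≥ 2] = (2 + 3 + 4 + 5 + 6 + 7 + 8 + 9 + 10) / 9 = 6.

6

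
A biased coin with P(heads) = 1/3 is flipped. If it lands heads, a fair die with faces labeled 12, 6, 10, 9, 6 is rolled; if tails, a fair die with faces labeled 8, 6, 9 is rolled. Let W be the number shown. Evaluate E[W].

E[W | heads] = (12+6+10+9+6)/5 = 43/5.
E[W | tails] = (8+6+9)/3 = 23/3.
E[W] = (1/3)·(43/5) + (2/3)·(23/3) = 359/45.

359/45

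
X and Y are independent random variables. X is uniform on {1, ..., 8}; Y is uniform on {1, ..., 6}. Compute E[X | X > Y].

160/27

P(X > Y) = 9/16.
Summing X·P(x,y) over outcomes with X > Y gives 10/3.
E[X | X > Y] = (10/3) / (9/16) = 160/27.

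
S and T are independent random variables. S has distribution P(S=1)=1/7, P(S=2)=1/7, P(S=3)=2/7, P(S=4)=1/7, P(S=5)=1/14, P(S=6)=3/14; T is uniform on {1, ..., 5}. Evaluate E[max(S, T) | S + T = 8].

51/10

P(S + T = 8) = 1/7.
Summing max(S,T)·P(x,y) over outcomes with S + T = 8 gives 51/70.
E[max(S, T) | S + T = 8] = (51/70) / (1/7) = 51/10.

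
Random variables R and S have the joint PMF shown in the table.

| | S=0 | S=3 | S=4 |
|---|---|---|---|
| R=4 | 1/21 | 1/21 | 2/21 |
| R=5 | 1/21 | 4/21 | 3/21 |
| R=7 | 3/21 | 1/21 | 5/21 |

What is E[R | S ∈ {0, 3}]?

P(S ∈ {0, 3}) = 11/21.
Σ R·P over the event = 4·(1/21) + 4·(1/21) + 5·(1/21) + 5·(4/21) + 7·(3/21) + 7·(1/21) = 61/21.
E[R | S ∈ {0, 3}] = (61/21) / (11/21) = 61/11.

61/11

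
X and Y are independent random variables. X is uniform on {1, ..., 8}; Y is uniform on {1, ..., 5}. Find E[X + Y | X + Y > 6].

P(X + Y > 6) = 5/8.
Summing (X+Y)·P(x,y) over outcomes with X + Y > 6 gives 23/4.
E[X + Y | X + Y > 6] = (23/4) / (5/8) = 46/5.

46/5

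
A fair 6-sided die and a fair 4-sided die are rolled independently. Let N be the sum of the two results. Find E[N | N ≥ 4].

P(N ≥ 4) = 7/8.
Σ over the event: 4·1/8 + 5·1/6 + 6·1/6 + 7·1/6 + 8·1/8 + 9·1/12 + 10·1/24 = 17/3.
E[N | N ≥ 4] = (17/3) / (7/8) = 136/21.

136/21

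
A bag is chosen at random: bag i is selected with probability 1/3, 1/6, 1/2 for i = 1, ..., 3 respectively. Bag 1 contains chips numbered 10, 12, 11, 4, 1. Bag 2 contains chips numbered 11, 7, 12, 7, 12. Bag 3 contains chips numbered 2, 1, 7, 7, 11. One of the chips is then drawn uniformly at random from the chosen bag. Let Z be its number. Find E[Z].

E[Z | bag 1] = (10+12+11+4+1)/5 = 38/5.
E[Z | bag 2] = (11+7+12+7+12)/5 = 49/5.
E[Z | bag 3] = (2+1+7+7+11)/5 = 28/5.
By the law of total expectation,
E[Z] = (1/3)·(38/5) + (1/6)·(49/5) + (1/2)·(28/5) = 209/30.

209/30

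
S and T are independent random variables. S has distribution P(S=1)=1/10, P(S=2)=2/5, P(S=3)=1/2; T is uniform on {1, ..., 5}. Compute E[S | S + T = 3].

P(S + T = 3) = 1/10.
Summing S·P(x,y) over outcomes with S + T = 3 gives 9/50.
E[S | S + T = 3] = (9/50) / (1/10) = 9/5.

9/5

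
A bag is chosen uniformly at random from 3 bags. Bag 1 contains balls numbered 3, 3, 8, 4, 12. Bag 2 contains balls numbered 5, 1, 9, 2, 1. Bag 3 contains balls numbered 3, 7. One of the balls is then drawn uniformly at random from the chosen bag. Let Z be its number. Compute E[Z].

E[Z | bag 1] = (3+3+8+4+12)/5 = 6.
E[Z | bag 2] = (5+1+9+2+1)/5 = 18/5.
E[Z | bag 3] = (3+7)/2 = 5.
By the law of total expectation,
E[Z] = (1/3)·(6) + (1/3)·(18/5) + (1/3)·(5) = 73/15.

73/15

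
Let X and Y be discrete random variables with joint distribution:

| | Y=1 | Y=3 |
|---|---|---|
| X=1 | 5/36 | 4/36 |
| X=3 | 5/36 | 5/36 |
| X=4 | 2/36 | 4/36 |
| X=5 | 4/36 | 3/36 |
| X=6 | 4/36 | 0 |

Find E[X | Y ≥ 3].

P(Y ≥ 3) = 4/9.
Σ X·P over the event = 1·(4/36) + 3·(5/36) + 4·(4/36) + 5·(3/36) = 25/18.
E[X | Y ≥ 3] = (25/18) / (4/9) = 25/8.

25/8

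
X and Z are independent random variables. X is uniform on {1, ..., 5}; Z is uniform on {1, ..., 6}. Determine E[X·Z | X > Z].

Outcomes with X > Z: (2,1), (3,1), (3,2), (4,1), (4,2), (4,3), (5,1), (5,2), (5,3), (5,4), each with probability 1/30.
E[X·Z | X > Z] = (2 + 3 + 6 + 4 + 8 + 12 + 5 + 10 + 15 + 20) / 10 = 17/2.

17/2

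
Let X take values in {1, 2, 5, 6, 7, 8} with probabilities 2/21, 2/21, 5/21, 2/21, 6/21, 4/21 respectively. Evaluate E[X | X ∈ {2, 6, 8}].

6

P(X ∈ {2, 6, 8}) = 8/21.
Σ over the event: 2·2/21 + 6·2/21 + 8·4/21 = 16/7.
E[X | X ∈ {2, 6, 8}] = (16/7) / (8/21) = 6.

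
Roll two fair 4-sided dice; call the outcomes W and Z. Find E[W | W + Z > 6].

11/3

Outcomes with W + Z > 6: (3,4), (4,3), (4,4), each with probability 1/16.
E[W | W + Z > 6] = (3 + 4 + 4) / 3 = 11/3.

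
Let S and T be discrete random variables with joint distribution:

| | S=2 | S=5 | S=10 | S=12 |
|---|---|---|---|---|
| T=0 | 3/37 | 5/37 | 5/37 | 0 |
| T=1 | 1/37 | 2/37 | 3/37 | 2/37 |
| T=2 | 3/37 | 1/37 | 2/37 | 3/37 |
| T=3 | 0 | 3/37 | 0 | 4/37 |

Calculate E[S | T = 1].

P(T = 1) = 8/37.
Σ S·P over the event = 2·(1/37) + 5·(2/37) + 10·(3/37) + 12·(2/37) = 66/37.
E[S | T = 1] = (66/37) / (8/37) = 33/4.

33/4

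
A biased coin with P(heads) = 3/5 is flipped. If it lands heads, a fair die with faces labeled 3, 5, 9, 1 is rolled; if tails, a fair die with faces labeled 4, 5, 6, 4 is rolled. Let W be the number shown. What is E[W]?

E[W | heads] = (3+5+9+1)/4 = 9/2.
E[W | tails] = (4+5+6+4)/4 = 19/4.
E[W] = (3/5)·(9/2) + (2/5)·(19/4) = 23/5.

23/5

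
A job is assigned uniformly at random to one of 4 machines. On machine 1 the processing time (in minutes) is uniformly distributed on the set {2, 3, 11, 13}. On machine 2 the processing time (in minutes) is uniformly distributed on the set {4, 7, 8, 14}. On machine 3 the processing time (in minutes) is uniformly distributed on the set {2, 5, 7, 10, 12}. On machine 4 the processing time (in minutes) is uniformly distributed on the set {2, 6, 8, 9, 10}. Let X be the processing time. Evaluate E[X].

297/40

E[X | machine 1] = (2+3+11+13)/4 = 29/4.
E[X | machine 2] = (4+7+8+14)/4 = 33/4.
E[X | machine 3] = (2+5+7+10+12)/5 = 36/5.
E[X | machine 4] = (2+6+8+9+10)/5 = 7.
E[X] = (1/4)·(29/4) + (1/4)·(33/4) + (1/4)·(36/5) + (1/4)·(7) = 297/40.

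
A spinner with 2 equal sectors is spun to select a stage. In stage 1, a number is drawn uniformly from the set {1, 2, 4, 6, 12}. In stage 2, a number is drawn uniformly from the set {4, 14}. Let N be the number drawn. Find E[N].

7

E[N | stage 1] = (1+2+4+6+12)/5 = 5.
E[N | stage 2] = (4+14)/2 = 9.
By the law of total expectation,
E[N] = (1/2)·(5) + (1/2)·(9) = 7.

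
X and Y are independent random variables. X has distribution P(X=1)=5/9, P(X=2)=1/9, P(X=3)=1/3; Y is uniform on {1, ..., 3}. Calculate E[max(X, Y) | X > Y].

20/7

P(X > Y) = 7/27.
Summing max(X,Y)·P(x,y) over outcomes with X > Y gives 20/27.
E[max(X, Y) | X > Y] = (20/27) / (7/27) = 20/7.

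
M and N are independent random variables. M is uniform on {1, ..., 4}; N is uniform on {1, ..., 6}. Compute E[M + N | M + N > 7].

26/3

Outcomes with M + N > 7: (2,6), (3,5), (3,6), (4,4), (4,5), (4,6), each with probability 1/24.
E[M + N | M + N > 7] = (8 + 8 + 9 + 8 + 9 + 10) / 6 = 26/3.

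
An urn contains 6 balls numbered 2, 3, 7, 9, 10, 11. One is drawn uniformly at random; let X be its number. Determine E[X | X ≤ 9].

21/4

P(X ≤ 9) = 2/3.
Σ over the event: 2·1/6 + 3·1/6 + 7·1/6 + 9·1/6 = 7/2.
E[X | X ≤ 9] = (7/2) / (2/3) = 21/4.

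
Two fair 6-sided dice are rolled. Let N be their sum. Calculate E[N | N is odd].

P(N is odd) = 1/2.
Σ over the event: 3·1/18 + 5·1/9 + 7·1/6 + 9·1/9 + 11·1/18 = 7/2.
E[N | N is odd] = (7/2) / (1/2) = 7.

7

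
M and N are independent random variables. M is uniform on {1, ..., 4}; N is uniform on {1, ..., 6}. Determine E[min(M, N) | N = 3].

9/4

Outcomes with N = 3: (1,3), (2,3), (3,3), (4,3), each with probability 1/24.
E[min(M, N) | N = 3] = (1 + 2 + 3 + 3) / 4 = 9/4.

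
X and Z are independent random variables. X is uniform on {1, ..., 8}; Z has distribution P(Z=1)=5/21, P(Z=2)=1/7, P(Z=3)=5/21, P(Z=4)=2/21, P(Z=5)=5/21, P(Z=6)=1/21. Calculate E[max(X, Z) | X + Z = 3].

P(X + Z = 3) = 1/21.
Summing max(X,Z)·P(x,y) over outcomes with X + Z = 3 gives 2/21.
E[max(X, Z) | X + Z = 3] = (2/21) / (1/21) = 2.

2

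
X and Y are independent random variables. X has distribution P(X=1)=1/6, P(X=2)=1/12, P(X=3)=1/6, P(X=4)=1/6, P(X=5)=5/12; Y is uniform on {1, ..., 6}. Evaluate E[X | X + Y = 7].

P(X + Y = 7) = 1/6.
Summing X·P(x,y) over outcomes with X + Y = 7 gives 43/72.
E[X | X + Y = 7] = (43/72) / (1/6) = 43/12.

43/12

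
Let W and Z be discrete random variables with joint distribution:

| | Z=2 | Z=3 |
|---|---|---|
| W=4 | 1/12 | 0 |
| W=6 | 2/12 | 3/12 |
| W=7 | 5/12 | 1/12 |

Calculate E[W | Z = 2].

51/8

P(Z = 2) = 2/3.
Σ W·P over the event = 4·(1/12) + 6·(2/12) + 7·(5/12) = 17/4.
E[W | Z = 2] = (17/4) / (2/3) = 51/8.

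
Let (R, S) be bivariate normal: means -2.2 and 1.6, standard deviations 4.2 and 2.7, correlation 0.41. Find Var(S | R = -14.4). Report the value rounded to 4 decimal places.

6.0646

Var(S | R=x) = (1 − ρ²)·σ_S².
Var(S | R=-14.4) = (2.7)²·(1 − (0.41)²) = 7.29·0.8319 = 6.0646.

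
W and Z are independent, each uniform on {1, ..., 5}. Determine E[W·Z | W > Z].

Outcomes with W > Z: (2,1), (3,1), (3,2), (4,1), (4,2), (4,3), (5,1), (5,2), (5,3), (5,4), each with probability 1/25.
E[W·Z | W > Z] = (2 + 3 + 6 + 4 + 8 + 12 + 5 + 10 + 15 + 20) / 10 = 17/2.

17/2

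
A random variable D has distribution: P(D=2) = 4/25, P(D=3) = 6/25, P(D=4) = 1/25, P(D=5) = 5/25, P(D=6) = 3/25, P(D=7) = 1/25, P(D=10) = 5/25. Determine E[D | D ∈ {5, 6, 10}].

P(D ∈ {5, 6, 10}) = 13/25.
Σ over the event: 5·1/5 + 6·3/25 + 10·1/5 = 93/25.
E[D | D ∈ {5, 6, 10}] = (93/25) / (13/25) = 93/13.

93/13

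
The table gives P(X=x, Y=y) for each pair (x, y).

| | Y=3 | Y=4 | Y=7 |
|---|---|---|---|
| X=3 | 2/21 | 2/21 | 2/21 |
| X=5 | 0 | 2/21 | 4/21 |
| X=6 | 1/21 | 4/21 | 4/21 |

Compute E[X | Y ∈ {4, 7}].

P(Y ∈ {4, 7}) = 6/7.
Σ X·P over the event = 3·(2/21) + 3·(2/21) + 5·(2/21) + 5·(4/21) + 6·(4/21) + 6·(4/21) = 30/7.
E[X | Y ∈ {4, 7}] = (30/7) / (6/7) = 5.

5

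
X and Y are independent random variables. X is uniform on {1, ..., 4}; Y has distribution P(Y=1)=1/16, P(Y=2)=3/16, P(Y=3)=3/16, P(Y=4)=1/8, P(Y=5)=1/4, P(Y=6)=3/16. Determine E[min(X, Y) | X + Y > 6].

P(X + Y > 6) = 31/64.
Summing min(X,Y)·P(x,y) over outcomes with X + Y > 6 gives 89/64.
E[min(X, Y) | X + Y > 6] = (89/64) / (31/64) = 89/31.

89/31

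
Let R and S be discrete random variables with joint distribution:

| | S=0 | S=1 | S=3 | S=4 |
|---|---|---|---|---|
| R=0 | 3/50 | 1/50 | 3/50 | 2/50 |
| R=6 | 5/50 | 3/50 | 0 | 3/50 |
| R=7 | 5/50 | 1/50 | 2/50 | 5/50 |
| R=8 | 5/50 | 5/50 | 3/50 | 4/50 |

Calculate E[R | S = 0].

35/6

P(S = 0) = 9/25.
Summing R·P(R=x,S=y) over the conditioning event gives 21/10.
E[R | S = 0] = (21/10) / (9/25) = 35/6.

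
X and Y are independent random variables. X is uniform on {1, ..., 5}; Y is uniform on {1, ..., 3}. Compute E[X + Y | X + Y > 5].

20/3

P(X + Y > 5) = 2/5.
Summing (X+Y)·P(x,y) over outcomes with X + Y > 5 gives 8/3.
E[X + Y | X + Y > 5] = (8/3) / (2/5) = 20/3.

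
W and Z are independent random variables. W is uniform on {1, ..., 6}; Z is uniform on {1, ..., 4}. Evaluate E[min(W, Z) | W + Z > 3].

47/21

P(W + Z > 3) = 7/8.
Summing min(W,Z)·P(x,y) over outcomes with W + Z > 3 gives 47/24.
E[min(W, Z) | W + Z > 3] = (47/24) / (7/8) = 47/21.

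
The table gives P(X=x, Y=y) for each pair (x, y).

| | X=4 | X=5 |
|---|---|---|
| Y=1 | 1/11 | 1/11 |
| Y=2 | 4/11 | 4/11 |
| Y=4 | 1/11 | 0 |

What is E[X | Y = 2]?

9/2

P(Y = 2) = 8/11.
Σ X·P over the event = 4·(4/11) + 5·(4/11) = 36/11.
E[X | Y = 2] = (36/11) / (8/11) = 9/2.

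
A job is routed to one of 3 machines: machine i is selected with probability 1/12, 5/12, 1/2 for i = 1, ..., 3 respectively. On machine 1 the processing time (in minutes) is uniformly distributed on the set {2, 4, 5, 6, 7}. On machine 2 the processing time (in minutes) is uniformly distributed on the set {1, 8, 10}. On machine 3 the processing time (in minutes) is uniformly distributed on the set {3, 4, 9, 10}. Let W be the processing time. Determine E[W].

E[W | machine 1] = (2+4+5+6+7)/5 = 24/5.
E[W | machine 2] = (1+8+10)/3 = 19/3.
E[W | machine 3] = (3+4+9+10)/4 = 13/2.
E[W] = (1/12)·(24/5) + (5/12)·(19/3) + (1/2)·(13/2) = 283/45.

283/45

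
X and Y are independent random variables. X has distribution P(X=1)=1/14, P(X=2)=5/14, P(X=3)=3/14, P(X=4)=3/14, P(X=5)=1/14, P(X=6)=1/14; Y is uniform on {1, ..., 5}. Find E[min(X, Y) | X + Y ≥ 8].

59/16

P(X + Y ≥ 8) = 8/35.
Summing min(X,Y)·P(x,y) over outcomes with X + Y ≥ 8 gives 59/70.
E[min(X, Y) | X + Y ≥ 8] = (59/70) / (8/35) = 59/16.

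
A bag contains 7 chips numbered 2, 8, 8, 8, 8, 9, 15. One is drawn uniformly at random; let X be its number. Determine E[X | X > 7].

P(X > 7) = 6/7.
Σ over the event: 8·4/7 + 9·1/7 + 15·1/7 = 8.
E[X | X > 7] = (8) / (6/7) = 28/3.

28/3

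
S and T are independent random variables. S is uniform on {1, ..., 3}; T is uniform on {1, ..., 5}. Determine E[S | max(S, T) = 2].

P(max(S, T) = 2) = 1/5.
Summing S·P(x,y) over outcomes with max(S, T) = 2 gives 1/3.
E[S | max(S, T) = 2] = (1/3) / (1/5) = 5/3.

5/3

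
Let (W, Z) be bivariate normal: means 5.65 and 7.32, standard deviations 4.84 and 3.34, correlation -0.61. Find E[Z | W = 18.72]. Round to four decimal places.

1.8182

For a bivariate normal, E[Z | W=x] = μ_Z + ρ·(σ_Z/σ_W)·(x − μ_W).
E[Z | W=18.72] = 7.32 + (-0.61)·(3.34/4.84)·(18.72 − (5.65)) = 7.32 + (-0.42095)·(13.07) = 1.8182.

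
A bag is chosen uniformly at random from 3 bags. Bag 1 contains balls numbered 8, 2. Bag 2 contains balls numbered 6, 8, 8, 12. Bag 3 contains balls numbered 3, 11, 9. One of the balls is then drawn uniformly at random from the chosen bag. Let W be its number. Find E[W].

E[W | bag 1] = (8+2)/2 = 5.
E[W | bag 2] = (6+8+8+12)/4 = 17/2.
E[W | bag 3] = (3+11+9)/3 = 23/3.
E[W] = (1/3)·(5) + (1/3)·(17/2) + (1/3)·(23/3) = 127/18.

127/18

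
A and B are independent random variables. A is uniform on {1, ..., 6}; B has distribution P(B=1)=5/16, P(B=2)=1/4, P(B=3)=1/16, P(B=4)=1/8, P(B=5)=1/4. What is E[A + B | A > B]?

P(A > B) = 13/24.
Summing (A+B)·P(x,y) over outcomes with A > B gives 335/96.
E[A + B | A > B] = (335/96) / (13/24) = 335/52.

335/52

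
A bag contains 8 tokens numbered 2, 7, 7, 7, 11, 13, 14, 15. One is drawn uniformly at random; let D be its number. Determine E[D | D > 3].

P(D > 3) = 7/8.
Σ over the event: 7·3/8 + 11·1/8 + 13·1/8 + 14·1/8 + 15·1/8 = 37/4.
E[D | D > 3] = (37/4) / (7/8) = 74/7.

74/7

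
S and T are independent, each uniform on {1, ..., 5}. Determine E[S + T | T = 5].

8

Outcomes with T = 5: (1,5), (2,5), (3,5), (4,5), (5,5), each with probability 1/25.
E[S + T | T = 5] = (6 + 7 + 8 + 9 + 10) / 5 = 8.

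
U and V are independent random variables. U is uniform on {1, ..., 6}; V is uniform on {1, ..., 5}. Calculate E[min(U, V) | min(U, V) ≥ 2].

P(min(U, V) ≥ 2) = 2/3.
Summing min(U,V)·P(x,y) over outcomes with min(U, V) ≥ 2 gives 2.
E[min(U, V) | min(U, V) ≥ 2] = (2) / (2/3) = 3.

3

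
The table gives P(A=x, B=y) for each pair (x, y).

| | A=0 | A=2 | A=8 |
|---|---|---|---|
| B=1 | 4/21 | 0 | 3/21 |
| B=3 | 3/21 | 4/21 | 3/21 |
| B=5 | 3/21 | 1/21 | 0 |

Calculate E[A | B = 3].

P(B = 3) = 10/21.
Σ A·P over the event = 0·(3/21) + 2·(4/21) + 8·(3/21) = 32/21.
E[A | B = 3] = (32/21) / (10/21) = 16/5.

16/5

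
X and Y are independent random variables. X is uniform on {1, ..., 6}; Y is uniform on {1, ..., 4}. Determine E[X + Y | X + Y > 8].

Outcomes with X + Y > 8: (5,4), (6,3), (6,4), each with probability 1/24.
E[X + Y | X + Y > 8] = (9 + 9 + 10) / 3 = 28/3.

28/3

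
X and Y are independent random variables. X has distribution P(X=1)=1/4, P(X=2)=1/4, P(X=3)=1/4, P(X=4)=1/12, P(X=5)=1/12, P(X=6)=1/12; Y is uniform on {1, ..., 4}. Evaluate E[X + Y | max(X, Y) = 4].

80/13

P(max(X, Y) = 4) = 13/48.
Summing (X+Y)·P(x,y) over outcomes with max(X, Y) = 4 gives 5/3.
E[X + Y | max(X, Y) = 4] = (5/3) / (13/48) = 80/13.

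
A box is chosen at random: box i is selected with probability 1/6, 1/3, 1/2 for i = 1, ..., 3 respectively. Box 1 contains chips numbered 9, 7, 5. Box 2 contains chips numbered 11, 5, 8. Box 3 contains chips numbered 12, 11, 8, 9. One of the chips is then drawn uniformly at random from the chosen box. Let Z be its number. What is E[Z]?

53/6

E[Z | box 1] = (9+7+5)/3 = 7.
E[Z | box 2] = (11+5+8)/3 = 8.
E[Z | box 3] = (12+11+8+9)/4 = 10.
E[Z] = (1/6)·(7) + (1/3)·(8) + (1/2)·(10) = 53/6.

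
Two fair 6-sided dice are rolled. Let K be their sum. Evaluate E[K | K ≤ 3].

P(K ≤ 3) = 1/12.
Σ over the event: 2·1/36 + 3·1/18 = 2/9.
E[K | K ≤ 3] = (2/9) / (1/12) = 8/3.

8/3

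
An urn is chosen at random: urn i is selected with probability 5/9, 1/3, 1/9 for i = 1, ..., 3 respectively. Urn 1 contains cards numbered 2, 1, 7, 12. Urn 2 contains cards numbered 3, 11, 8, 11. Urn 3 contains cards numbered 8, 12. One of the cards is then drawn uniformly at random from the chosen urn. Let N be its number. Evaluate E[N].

83/12

E[N | urn 1] = (2+1+7+12)/4 = 11/2.
E[N | urn 2] = (3+11+8+11)/4 = 33/4.
E[N | urn 3] = (8+12)/2 = 10.
E[N] = (5/9)·(11/2) + (1/3)·(33/4) + (1/9)·(10) = 83/12.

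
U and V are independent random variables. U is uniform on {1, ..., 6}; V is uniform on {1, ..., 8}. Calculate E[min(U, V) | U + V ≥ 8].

11/3

P(U + V ≥ 8) = 9/16.
Summing min(U,V)·P(x,y) over outcomes with U + V ≥ 8 gives 33/16.
E[min(U, V) | U + V ≥ 8] = (33/16) / (9/16) = 11/3.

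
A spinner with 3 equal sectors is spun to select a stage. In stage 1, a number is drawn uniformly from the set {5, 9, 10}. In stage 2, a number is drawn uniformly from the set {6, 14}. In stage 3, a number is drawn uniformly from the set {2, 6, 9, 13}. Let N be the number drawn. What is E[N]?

E[N | stage 1] = (5+9+10)/3 = 8.
E[N | stage 2] = (6+14)/2 = 10.
E[N | stage 3] = (2+6+9+13)/4 = 15/2.
By the law of total expectation,
E[N] = (1/3)·(8) + (1/3)·(10) + (1/3)·(15/2) = 17/2.

17/2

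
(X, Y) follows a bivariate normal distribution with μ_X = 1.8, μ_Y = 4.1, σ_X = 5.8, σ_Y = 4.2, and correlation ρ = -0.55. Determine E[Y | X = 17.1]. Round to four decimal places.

-1.9936

E[Y | X=x] = μ_Y + ρ(σ_Y/σ_X)(x − μ_X) for jointly normal variables.
E[Y | X=17.1] = 4.1 + (-0.55)·(4.2/5.8)·(17.1 − (1.8)) = 4.1 + (-0.398276)·(15.3) = -1.9936.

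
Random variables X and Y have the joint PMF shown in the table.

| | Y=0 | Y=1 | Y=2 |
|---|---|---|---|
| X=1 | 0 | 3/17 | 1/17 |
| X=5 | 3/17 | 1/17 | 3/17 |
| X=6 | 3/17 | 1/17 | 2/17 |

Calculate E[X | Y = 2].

P(Y = 2) = 6/17.
Σ X·P over the event = 1·(1/17) + 5·(3/17) + 6·(2/17) = 28/17.
E[X | Y = 2] = (28/17) / (6/17) = 14/3.

14/3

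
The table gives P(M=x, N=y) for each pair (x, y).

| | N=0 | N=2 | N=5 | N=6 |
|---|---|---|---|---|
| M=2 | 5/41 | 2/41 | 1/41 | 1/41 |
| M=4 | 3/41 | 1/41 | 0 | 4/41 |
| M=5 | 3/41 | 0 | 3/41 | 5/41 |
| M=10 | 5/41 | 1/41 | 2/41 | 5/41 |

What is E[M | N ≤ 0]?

87/16

P(N ≤ 0) = 16/41.
Σ M·P over the event = 2·(5/41) + 4·(3/41) + 5·(3/41) + 10·(5/41) = 87/41.
E[M | N ≤ 0] = (87/41) / (16/41) = 87/16.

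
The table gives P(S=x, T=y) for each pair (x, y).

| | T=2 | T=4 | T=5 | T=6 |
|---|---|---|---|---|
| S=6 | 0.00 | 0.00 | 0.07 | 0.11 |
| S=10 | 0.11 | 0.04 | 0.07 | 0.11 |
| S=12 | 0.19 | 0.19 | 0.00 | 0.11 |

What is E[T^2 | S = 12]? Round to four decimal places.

15.8367

P(S = 12) = 0.49.
Summing T^2·P(S=x,T=y) over the conditioning event gives 7.76.
E[T^2 | S = 12] = (7.76) / (0.49) = 15.8367.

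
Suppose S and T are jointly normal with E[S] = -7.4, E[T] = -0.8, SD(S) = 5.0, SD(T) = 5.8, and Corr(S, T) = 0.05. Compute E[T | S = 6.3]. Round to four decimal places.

E[T | S=x] = μ_T + ρ(σ_T/σ_S)(x − μ_S) for jointly normal variables.
E[T | S=6.3] = -0.8 + (0.05)·(5.8/5.0)·(6.3 − (-7.4)) = -0.8 + (0.058)·(13.7) = -0.0054.

-0.0054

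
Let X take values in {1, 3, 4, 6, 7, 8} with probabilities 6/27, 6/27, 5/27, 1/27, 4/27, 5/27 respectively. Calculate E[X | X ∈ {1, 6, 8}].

13/3

P(X ∈ {1, 6, 8}) = 4/9.
Σ over the event: 1·2/9 + 6·1/27 + 8·5/27 = 52/27.
E[X | X ∈ {1, 6, 8}] = (52/27) / (4/9) = 13/3.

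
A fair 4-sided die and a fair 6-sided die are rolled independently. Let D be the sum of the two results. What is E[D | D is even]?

6

P(D is even) = 1/2.
Σ over the event: 2·1/24 + 4·1/8 + 6·1/6 + 8·1/8 + 10·1/24 = 3.
E[D | D is even] = (3) / (1/2) = 6.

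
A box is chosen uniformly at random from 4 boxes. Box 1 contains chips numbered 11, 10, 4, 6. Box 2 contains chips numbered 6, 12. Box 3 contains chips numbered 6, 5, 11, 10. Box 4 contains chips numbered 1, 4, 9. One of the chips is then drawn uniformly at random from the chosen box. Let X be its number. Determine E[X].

353/48

E[X | box 1] = (11+10+4+6)/4 = 31/4.
E[X | box 2] = (6+12)/2 = 9.
E[X | box 3] = (6+5+11+10)/4 = 8.
E[X | box 4] = (1+4+9)/3 = 14/3.
By the law of total expectation,
E[X] = (1/4)·(31/4) + (1/4)·(9) + (1/4)·(8) + (1/4)·(14/3) = 353/48.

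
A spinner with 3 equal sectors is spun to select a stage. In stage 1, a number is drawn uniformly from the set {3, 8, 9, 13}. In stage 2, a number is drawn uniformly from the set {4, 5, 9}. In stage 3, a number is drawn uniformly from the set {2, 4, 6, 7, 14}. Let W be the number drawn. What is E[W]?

E[W | stage 1] = (3+8+9+13)/4 = 33/4.
E[W | stage 2] = (4+5+9)/3 = 6.
E[W | stage 3] = (2+4+6+7+14)/5 = 33/5.
E[W] = (1/3)·(33/4) + (1/3)·(6) + (1/3)·(33/5) = 139/20.

139/20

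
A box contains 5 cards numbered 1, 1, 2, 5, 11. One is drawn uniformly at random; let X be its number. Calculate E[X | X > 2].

8

P(X > 2) = 2/5.
Σ over the event: 5·1/5 + 11·1/5 = 16/5.
E[X | X > 2] = (16/5) / (2/5) = 8.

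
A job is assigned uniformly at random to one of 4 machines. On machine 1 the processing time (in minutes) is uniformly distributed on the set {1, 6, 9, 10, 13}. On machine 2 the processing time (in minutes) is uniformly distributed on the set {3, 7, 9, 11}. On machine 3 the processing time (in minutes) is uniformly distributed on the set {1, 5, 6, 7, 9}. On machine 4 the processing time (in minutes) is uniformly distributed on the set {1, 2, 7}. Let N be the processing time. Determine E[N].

E[N | machine 1] = (1+6+9+10+13)/5 = 39/5.
E[N | machine 2] = (3+7+9+11)/4 = 15/2.
E[N | machine 3] = (1+5+6+7+9)/5 = 28/5.
E[N | machine 4] = (1+2+7)/3 = 10/3.
By the law of total expectation,
E[N] = (1/4)·(39/5) + (1/4)·(15/2) + (1/4)·(28/5) + (1/4)·(10/3) = 727/120.

727/120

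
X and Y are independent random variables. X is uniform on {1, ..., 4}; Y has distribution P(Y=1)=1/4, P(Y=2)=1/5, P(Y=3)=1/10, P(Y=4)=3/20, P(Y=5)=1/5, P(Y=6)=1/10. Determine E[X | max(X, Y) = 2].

22/13

P(max(X, Y) = 2) = 13/80.
Summing X·P(x,y) over outcomes with max(X, Y) = 2 gives 11/40.
E[X | max(X, Y) = 2] = (11/40) / (13/80) = 22/13.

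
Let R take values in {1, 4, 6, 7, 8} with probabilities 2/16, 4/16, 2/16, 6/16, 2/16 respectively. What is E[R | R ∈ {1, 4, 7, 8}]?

P(R ∈ {1, 4, 7, 8}) = 7/8.
Σ over the event: 1·1/8 + 4·1/4 + 7·3/8 + 8·1/8 = 19/4.
E[R | R ∈ {1, 4, 7, 8}] = (19/4) / (7/8) = 38/7.

38/7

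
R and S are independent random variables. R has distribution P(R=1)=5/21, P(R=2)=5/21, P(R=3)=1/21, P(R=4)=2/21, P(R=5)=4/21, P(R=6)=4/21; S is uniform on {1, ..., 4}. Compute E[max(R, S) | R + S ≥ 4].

P(R + S ≥ 4) = 23/28.
Summing max(R,S)·P(x,y) over outcomes with R + S ≥ 4 gives 43/12.
E[max(R, S) | R + S ≥ 4] = (43/12) / (23/28) = 301/69.

301/69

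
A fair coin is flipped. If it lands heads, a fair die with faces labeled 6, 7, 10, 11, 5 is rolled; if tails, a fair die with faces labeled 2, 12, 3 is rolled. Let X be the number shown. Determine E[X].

E[X | heads] = (6+7+10+11+5)/5 = 39/5.
E[X | tails] = (2+12+3)/3 = 17/3.
By the law of total expectation,
E[X] = (1/2)·(39/5) + (1/2)·(17/3) = 101/15.

101/15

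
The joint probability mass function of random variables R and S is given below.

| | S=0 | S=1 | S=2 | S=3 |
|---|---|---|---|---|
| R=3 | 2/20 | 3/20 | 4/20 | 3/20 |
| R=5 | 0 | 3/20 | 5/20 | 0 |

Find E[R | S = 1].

4

P(S = 1) = 3/10.
Σ R·P over the event = 3·(3/20) + 5·(3/20) = 6/5.
E[R | S = 1] = (6/5) / (3/10) = 4.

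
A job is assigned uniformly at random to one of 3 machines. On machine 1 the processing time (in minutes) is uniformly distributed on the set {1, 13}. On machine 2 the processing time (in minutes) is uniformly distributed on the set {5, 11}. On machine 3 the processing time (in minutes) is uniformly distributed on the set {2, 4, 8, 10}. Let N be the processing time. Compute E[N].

7

E[N | machine 1] = (1+13)/2 = 7.
E[N | machine 2] = (5+11)/2 = 8.
E[N | machine 3] = (2+4+8+10)/4 = 6.
By the law of total expectation,
E[N] = (1/3)·(7) + (1/3)·(8) + (1/3)·(6) = 7.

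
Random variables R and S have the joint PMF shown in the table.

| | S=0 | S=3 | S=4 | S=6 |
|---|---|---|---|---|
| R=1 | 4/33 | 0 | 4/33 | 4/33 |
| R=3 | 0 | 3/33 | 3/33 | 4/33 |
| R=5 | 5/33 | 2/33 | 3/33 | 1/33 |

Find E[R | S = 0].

29/9

P(S = 0) = 3/11.
Σ R·P over the event = 1·(4/33) + 5·(5/33) = 29/33.
E[R | S = 0] = (29/33) / (3/11) = 29/9.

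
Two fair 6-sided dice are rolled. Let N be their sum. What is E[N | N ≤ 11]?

P(N ≤ 11) = 35/36.
E[N | N ≤ 11] = (20/3) / (35/36) = 48/7.

48/7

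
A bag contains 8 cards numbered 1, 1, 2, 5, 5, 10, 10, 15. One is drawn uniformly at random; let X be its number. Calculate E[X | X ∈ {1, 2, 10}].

P(X ∈ {1, 2, 10}) = 5/8.
Σ over the event: 1·1/4 + 2·1/8 + 10·1/4 = 3.
E[X | X ∈ {1, 2, 10}] = (3) / (5/8) = 24/5.

24/5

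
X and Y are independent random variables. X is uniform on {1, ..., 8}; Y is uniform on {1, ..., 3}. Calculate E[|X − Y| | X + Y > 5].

19/5

P(X + Y > 5) = 5/8.
Summing |X−Y|·P(x,y) over outcomes with X + Y > 5 gives 19/8.
E[|X − Y| | X + Y > 5] = (19/8) / (5/8) = 19/5.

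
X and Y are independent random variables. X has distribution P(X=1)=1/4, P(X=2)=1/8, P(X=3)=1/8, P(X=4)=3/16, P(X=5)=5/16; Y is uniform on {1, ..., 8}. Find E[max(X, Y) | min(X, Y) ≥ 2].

461/84

P(min(X, Y) ≥ 2) = 21/32.
Summing max(X,Y)·P(x,y) over outcomes with min(X, Y) ≥ 2 gives 461/128.
E[max(X, Y) | min(X, Y) ≥ 2] = (461/128) / (21/32) = 461/84.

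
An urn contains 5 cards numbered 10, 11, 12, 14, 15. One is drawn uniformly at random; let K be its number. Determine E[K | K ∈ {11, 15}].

P(K ∈ {11, 15}) = 2/5.
Σ over the event: 11·1/5 + 15·1/5 = 26/5.
E[K | K ∈ {11, 15}] = (26/5) / (2/5) = 13.

13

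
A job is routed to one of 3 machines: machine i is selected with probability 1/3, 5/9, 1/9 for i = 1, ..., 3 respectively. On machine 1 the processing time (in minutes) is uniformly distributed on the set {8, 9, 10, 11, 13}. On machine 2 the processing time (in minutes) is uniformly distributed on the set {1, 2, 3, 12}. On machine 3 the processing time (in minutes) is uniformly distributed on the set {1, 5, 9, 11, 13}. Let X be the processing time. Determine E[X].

E[X | machine 1] = (8+9+10+11+13)/5 = 51/5.
E[X | machine 2] = (1+2+3+12)/4 = 9/2.
E[X | machine 3] = (1+5+9+11+13)/5 = 39/5.
By the law of total expectation,
E[X] = (1/3)·(51/5) + (5/9)·(9/2) + (1/9)·(39/5) = 203/30.

203/30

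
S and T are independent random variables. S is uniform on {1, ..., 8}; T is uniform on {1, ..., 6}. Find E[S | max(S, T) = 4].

Outcomes with max(S, T) = 4: (1,4), (2,4), (3,4), (4,1), (4,2), (4,3), (4,4), each with probability 1/48.
E[S | max(S, T) = 4] = (1 + 2 + 3 + 4 + 4 + 4 + 4) / 7 = 22/7.

22/7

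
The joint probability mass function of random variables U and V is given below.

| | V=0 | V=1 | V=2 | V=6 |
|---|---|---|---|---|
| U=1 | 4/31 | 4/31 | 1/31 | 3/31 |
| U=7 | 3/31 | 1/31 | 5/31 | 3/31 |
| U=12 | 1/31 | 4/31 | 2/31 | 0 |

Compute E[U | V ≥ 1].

P(V ≥ 1) = 23/31.
Σ U·P over the event = 1·(4/31) + 1·(1/31) + 1·(3/31) + 7·(1/31) + 7·(5/31) + 7·(3/31) + 12·(4/31) + 12·(2/31) = 143/31.
E[U | V ≥ 1] = (143/31) / (23/31) = 143/23.

143/23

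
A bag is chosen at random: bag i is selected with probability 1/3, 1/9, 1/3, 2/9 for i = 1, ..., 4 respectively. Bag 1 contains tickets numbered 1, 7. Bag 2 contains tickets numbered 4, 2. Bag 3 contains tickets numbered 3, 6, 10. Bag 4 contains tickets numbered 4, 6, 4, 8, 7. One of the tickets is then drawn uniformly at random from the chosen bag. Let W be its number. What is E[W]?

E[W | bag 1] = (1+7)/2 = 4.
E[W | bag 2] = (4+2)/2 = 3.
E[W | bag 3] = (3+6+10)/3 = 19/3.
E[W | bag 4] = (4+6+4+8+7)/5 = 29/5.
E[W] = (1/3)·(4) + (1/9)·(3) + (1/3)·(19/3) + (2/9)·(29/5) = 76/15.

76/15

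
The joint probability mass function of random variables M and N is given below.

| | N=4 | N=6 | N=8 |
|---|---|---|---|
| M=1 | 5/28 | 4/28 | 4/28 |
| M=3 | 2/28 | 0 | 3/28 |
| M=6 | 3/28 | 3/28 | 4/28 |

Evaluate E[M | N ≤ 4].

29/10

P(N ≤ 4) = 5/14.
Σ M·P over the event = 1·(5/28) + 3·(2/28) + 6·(3/28) = 29/28.
E[M | N ≤ 4] = (29/28) / (5/14) = 29/10.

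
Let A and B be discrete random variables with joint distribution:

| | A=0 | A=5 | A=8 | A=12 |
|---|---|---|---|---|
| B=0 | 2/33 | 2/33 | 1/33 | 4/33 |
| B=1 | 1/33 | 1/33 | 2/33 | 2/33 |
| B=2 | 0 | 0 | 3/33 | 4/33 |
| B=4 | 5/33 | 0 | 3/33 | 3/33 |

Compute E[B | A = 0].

P(A = 0) = 8/33.
Σ B·P over the event = 0·(2/33) + 1·(1/33) + 4·(5/33) = 7/11.
E[B | A = 0] = (7/11) / (8/33) = 21/8.

21/8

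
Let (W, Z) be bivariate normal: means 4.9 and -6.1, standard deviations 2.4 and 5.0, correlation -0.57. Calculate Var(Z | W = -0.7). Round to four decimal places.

The conditional variance in a bivariate normal is σ_Z²(1 − ρ²), independent of x.
Var(Z | W=-0.7) = (5.0)²·(1 − (-0.57)²) = 25·0.6751 = 16.8775.

16.8775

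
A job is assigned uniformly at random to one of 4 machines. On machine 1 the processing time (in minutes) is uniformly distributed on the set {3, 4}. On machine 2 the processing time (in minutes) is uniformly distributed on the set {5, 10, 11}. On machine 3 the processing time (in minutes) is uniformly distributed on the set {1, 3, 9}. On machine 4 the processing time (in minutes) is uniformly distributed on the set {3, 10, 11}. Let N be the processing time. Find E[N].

E[N | machine 1] = (3+4)/2 = 7/2.
E[N | machine 2] = (5+10+11)/3 = 26/3.
E[N | machine 3] = (1+3+9)/3 = 13/3.
E[N | machine 4] = (3+10+11)/3 = 8.
By the law of total expectation,
E[N] = (1/4)·(7/2) + (1/4)·(26/3) + (1/4)·(13/3) + (1/4)·(8) = 49/8.

49/8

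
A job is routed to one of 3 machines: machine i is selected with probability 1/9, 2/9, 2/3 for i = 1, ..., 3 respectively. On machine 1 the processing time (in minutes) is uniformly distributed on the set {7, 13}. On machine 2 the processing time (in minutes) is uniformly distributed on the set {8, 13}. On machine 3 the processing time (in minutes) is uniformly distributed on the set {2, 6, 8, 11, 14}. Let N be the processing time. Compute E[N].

401/45

E[N | machine 1] = (7+13)/2 = 10.
E[N | machine 2] = (8+13)/2 = 21/2.
E[N | machine 3] = (2+6+8+11+14)/5 = 41/5.
E[N] = (1/9)·(10) + (2/9)·(21/2) + (2/3)·(41/5) = 401/45.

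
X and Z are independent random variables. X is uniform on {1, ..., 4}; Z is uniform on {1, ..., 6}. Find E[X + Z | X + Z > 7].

Outcomes with X + Z > 7: (2,6), (3,5), (3,6), (4,4), (4,5), (4,6), each with probability 1/24.
E[X + Z | X + Z > 7] = (8 + 8 + 9 + 8 + 9 + 10) / 6 = 26/3.

26/3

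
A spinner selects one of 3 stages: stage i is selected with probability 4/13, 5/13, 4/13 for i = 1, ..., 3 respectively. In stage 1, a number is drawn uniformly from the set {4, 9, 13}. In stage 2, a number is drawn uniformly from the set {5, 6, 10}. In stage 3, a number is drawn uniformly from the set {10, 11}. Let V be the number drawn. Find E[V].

E[V | stage 1] = (4+9+13)/3 = 26/3.
E[V | stage 2] = (5+6+10)/3 = 7.
E[V | stage 3] = (10+11)/2 = 21/2.
By the law of total expectation,
E[V] = (4/13)·(26/3) + (5/13)·(7) + (4/13)·(21/2) = 335/39.

335/39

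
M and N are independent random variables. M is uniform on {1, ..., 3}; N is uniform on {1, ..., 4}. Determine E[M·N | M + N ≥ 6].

Outcomes with M + N ≥ 6: (2,4), (3,3), (3,4), each with probability 1/12.
E[M·N | M + N ≥ 6] = (8 + 9 + 12) / 3 = 29/3.

29/3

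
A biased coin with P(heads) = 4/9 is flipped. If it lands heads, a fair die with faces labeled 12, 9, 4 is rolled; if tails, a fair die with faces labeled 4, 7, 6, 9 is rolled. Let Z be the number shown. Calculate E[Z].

E[Z | heads] = (12+9+4)/3 = 25/3.
E[Z | tails] = (4+7+6+9)/4 = 13/2.
By the law of total expectation,
E[Z] = (4/9)·(25/3) + (5/9)·(13/2) = 395/54.

395/54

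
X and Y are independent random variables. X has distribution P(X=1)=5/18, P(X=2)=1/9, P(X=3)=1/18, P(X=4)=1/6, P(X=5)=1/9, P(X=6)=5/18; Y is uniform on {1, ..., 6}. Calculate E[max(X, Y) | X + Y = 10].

P(X + Y = 10) = 5/54.
Summing max(X,Y)·P(x,y) over outcomes with X + Y = 10 gives 29/54.
E[max(X, Y) | X + Y = 10] = (29/54) / (5/54) = 29/5.

29/5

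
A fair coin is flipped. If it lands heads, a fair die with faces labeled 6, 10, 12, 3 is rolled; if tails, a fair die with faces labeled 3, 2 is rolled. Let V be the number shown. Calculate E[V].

41/8

E[V | heads] = (6+10+12+3)/4 = 31/4.
E[V | tails] = (3+2)/2 = 5/2.
E[V] = (1/2)·(31/4) + (1/2)·(5/2) = 41/8.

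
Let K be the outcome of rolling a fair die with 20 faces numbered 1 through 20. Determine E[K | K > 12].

33/2

Given K > 12, K is equally likely to be any of {13, 14, 15, 16, 17, 18, 19, 20}.
E[K | K > 12] = (13 + 14 + 15 + 16 + 17 + 18 + 19 + 20) / 8 = 33/2.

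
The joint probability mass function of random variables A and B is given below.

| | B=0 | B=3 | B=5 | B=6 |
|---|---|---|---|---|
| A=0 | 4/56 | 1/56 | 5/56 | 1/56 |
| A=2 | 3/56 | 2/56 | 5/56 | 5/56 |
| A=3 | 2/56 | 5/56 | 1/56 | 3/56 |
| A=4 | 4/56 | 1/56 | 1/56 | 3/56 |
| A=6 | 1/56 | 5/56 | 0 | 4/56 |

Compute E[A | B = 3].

P(B = 3) = 1/4.
Summing A·P(A=x,B=y) over the conditioning event gives 53/56.
E[A | B = 3] = (53/56) / (1/4) = 53/14.

53/14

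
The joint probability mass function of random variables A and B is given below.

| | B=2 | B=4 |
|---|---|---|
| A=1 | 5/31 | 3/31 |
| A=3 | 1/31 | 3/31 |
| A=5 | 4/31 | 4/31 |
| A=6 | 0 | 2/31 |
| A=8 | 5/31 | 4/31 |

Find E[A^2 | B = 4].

229/8

P(B = 4) = 16/31.
Σ A^2·P over the event = 1·(3/31) + 9·(3/31) + 25·(4/31) + 36·(2/31) + 64·(4/31) = 458/31.
E[A^2 | B = 4] = (458/31) / (16/31) = 229/8.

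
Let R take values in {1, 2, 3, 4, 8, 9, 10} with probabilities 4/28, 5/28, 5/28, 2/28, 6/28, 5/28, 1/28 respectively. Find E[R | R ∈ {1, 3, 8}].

67/15

P(R ∈ {1, 3, 8}) = 15/28.
Σ over the event: 1·1/7 + 3·5/28 + 8·3/14 = 67/28.
E[R | R ∈ {1, 3, 8}] = (67/28) / (15/28) = 67/15.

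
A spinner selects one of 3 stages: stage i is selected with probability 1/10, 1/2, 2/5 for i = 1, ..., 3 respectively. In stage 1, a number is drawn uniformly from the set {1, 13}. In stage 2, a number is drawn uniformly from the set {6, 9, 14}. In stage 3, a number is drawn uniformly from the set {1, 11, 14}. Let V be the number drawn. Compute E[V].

9

E[V | stage 1] = (1+13)/2 = 7.
E[V | stage 2] = (6+9+14)/3 = 29/3.
E[V | stage 3] = (1+11+14)/3 = 26/3.
E[V] = (1/10)·(7) + (1/2)·(29/3) + (2/5)·(26/3) = 9.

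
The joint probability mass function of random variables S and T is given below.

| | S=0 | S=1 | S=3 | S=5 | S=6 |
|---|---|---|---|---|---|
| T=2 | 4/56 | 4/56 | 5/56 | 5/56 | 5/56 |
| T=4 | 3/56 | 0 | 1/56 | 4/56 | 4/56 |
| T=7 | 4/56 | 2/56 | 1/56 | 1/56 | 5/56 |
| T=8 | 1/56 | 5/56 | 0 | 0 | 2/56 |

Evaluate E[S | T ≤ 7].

P(T ≤ 7) = 6/7.
Summing S·P(S=x,T=y) over the conditioning event gives 23/8.
E[S | T ≤ 7] = (23/8) / (6/7) = 161/48.

161/48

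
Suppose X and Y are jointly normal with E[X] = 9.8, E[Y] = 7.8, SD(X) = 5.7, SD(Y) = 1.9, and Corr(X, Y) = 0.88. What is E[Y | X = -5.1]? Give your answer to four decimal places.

3.4293

For a bivariate normal, E[Y | X=x] = μ_Y + ρ·(σ_Y/σ_X)·(x − μ_X).
E[Y | X=-5.1] = 7.8 + (0.88)·(1.9/5.7)·(-5.1 − (9.8)) = 7.8 + (0.293333)·(-14.9) = 3.4293.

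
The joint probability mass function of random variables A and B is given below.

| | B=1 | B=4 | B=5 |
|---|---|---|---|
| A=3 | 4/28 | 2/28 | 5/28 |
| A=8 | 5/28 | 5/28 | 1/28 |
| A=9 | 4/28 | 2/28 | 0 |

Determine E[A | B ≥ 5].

P(B ≥ 5) = 3/14.
Σ A·P over the event = 3·(5/28) + 8·(1/28) = 23/28.
E[A | B ≥ 5] = (23/28) / (3/14) = 23/6.

23/6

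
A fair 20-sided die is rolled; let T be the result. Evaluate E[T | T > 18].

Given T > 18, T is equally likely to be any of {19, 20}.
E[T | T > 18] = (19 + 20) / 2 = 39/2.

39/2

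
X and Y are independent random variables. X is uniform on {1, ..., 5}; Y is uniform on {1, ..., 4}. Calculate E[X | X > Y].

Outcomes with X > Y: (2,1), (3,1), (3,2), (4,1), (4,2), (4,3), (5,1), (5,2), (5,3), (5,4), each with probability 1/20.
E[X | X > Y] = (2 + 3 + 3 + 4 + 4 + 4 + 5 + 5 + 5 + 5) / 10 = 4.

4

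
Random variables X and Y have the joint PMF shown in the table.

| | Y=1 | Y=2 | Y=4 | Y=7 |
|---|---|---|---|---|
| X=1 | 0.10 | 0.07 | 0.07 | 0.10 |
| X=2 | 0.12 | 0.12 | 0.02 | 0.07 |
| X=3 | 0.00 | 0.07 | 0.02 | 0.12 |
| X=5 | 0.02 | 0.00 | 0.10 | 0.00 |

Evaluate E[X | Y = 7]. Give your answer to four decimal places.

P(Y = 7) = 0.29.
Summing X·P(X=x,Y=y) over the conditioning event gives 0.60.
E[X | Y = 7] = (0.60) / (0.29) = 2.0690.

2.0690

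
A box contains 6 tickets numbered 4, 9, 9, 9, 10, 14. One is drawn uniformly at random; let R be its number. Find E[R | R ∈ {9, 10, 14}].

51/5

P(R ∈ {9, 10, 14}) = 5/6.
Σ over the event: 9·1/2 + 10·1/6 + 14·1/6 = 17/2.
E[R | R ∈ {9, 10, 14}] = (17/2) / (5/6) = 51/5.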